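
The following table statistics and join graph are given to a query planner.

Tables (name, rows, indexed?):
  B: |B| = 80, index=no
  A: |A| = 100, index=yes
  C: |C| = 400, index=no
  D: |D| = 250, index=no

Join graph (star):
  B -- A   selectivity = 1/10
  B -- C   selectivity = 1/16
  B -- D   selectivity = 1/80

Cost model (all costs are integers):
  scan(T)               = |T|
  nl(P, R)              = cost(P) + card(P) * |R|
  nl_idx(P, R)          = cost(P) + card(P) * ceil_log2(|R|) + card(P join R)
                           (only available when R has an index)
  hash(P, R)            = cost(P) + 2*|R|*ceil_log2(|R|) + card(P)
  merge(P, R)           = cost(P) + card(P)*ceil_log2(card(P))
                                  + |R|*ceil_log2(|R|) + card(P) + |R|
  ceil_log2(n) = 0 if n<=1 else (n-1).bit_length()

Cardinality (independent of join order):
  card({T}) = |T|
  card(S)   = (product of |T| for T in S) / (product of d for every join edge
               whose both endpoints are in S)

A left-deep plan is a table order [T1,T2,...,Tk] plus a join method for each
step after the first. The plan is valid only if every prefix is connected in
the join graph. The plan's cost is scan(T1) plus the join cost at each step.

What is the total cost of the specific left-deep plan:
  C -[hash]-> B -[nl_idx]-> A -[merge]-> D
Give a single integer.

step 1: scan C: cost=400, card=400
step 2: join B via hash
    card(P join B) = 400*80/(16) = 2000
    cost = 400 + 2*80*7 + 400 = 1920
step 3: join A via nl_idx
    card(P join A) = 2000*100/(10) = 20000
    cost = 1920 + 2000*7 + 20000 = 35920
step 4: join D via merge
    card(P join D) = 20000*250/(80) = 62500
    cost = 35920 + 20000*15 + 250*8 + 20000 + 250 = 358170

358170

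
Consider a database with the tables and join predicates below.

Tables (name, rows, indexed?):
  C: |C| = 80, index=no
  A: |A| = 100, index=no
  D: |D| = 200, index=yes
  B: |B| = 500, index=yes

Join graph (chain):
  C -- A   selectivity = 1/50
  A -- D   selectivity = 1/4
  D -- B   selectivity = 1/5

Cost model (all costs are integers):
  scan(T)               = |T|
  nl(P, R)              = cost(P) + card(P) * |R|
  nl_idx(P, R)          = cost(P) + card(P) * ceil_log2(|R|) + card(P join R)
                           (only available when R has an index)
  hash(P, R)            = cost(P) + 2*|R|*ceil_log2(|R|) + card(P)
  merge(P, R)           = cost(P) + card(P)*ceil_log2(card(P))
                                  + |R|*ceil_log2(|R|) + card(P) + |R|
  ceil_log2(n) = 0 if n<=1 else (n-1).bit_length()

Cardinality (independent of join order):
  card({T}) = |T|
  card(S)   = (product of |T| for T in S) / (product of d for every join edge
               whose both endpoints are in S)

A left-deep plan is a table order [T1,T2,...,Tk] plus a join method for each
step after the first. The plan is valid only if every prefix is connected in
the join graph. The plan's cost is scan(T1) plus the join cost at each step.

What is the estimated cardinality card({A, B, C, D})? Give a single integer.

Tables in S: A(100), B(500), C(80), D(200)
Edges inside S: C-A(d=50), A-D(d=4), D-B(d=5)
numerator = 100 * 500 * 80 * 200 = 800000000
denominator = 50 * 4 * 5 = 1000
card(S) = 800000000 / 1000 = 800000

800000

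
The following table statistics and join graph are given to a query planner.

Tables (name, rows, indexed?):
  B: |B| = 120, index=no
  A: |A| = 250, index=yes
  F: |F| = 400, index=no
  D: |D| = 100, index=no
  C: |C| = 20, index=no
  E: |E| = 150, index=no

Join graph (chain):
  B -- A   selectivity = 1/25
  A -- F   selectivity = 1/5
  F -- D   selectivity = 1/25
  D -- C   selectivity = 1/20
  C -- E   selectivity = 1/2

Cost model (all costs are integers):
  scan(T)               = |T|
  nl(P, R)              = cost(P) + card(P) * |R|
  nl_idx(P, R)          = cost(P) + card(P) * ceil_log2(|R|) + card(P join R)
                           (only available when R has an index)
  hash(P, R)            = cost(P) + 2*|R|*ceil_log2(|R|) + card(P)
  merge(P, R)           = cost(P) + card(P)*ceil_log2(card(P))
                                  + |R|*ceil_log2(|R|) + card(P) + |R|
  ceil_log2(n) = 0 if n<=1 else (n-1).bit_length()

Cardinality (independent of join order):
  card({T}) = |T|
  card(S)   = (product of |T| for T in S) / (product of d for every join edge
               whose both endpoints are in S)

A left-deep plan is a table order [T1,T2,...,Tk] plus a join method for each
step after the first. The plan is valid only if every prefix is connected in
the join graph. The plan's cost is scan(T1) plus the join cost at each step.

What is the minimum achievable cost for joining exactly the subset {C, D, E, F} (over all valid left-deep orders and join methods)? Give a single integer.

8000

Selinger DP over subsets of {C,D,E,F}:
  {F}: scan cost=400, card=400
  {D}: scan cost=100, card=100
  {C}: scan cost=20, card=20
  {E}: scan cost=150, card=150
  {DF}: card=1600; try (D,hash)→2200, (F,merge)→4900, (D,merge)→5200, (F,hash)→7400, (F,nl)→40100, (D,nl)→40400; best=2200 via (D,hash)
  {CD}: card=100; try (C,hash)→400, (D,merge)→940, (C,merge)→1020, (D,hash)→1440, (D,nl)→2020, (C,nl)→2100; best=400 via (C,hash)
  {CE}: card=1500; try (C,hash)→500, (E,merge)→1490, (C,merge)→1620, (E,hash)→2440, (E,nl)→3020, (C,nl)→3150; best=500 via (C,hash)
  {CDF}: card=1600; try (C,hash)→4000, (F,merge)→5200, (F,hash)→7700, (C,merge)→21520, (C,nl)→34200, (F,nl)→40400; best=4000 via (C,hash)
  {CDE}: card=7500; try (E,merge)→2550, (E,hash)→2900, (D,hash)→3400, (E,nl)→15400, (D,merge)→19300, (D,nl)→150500; best=2550 via (E,merge)
  {CDEF}: card=120000; try (E,hash)→8000, (F,hash)→17250, (E,merge)→24550, (F,merge)→111550, (E,nl)→244000, (F,nl)→3002550; best=8000 via (E,hash)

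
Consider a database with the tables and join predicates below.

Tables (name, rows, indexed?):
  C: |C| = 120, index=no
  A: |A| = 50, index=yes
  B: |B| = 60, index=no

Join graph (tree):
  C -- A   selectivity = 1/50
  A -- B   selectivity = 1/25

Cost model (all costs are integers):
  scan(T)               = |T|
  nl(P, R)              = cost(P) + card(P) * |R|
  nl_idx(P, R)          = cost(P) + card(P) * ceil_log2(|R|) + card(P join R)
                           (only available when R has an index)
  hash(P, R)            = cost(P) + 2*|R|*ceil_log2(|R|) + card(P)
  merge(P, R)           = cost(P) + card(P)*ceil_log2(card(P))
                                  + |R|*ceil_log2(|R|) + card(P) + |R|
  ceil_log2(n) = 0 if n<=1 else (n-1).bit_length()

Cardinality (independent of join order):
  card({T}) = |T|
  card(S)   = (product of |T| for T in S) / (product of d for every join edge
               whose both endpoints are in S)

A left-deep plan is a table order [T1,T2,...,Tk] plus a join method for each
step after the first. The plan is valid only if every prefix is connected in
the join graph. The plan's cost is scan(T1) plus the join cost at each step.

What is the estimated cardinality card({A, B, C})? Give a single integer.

288

Tables in S: A(50), B(60), C(120)
Edges inside S: C-A(d=50), A-B(d=25)
numerator = 50 * 60 * 120 = 360000
denominator = 50 * 25 = 1250
card(S) = 360000 / 1250 = 288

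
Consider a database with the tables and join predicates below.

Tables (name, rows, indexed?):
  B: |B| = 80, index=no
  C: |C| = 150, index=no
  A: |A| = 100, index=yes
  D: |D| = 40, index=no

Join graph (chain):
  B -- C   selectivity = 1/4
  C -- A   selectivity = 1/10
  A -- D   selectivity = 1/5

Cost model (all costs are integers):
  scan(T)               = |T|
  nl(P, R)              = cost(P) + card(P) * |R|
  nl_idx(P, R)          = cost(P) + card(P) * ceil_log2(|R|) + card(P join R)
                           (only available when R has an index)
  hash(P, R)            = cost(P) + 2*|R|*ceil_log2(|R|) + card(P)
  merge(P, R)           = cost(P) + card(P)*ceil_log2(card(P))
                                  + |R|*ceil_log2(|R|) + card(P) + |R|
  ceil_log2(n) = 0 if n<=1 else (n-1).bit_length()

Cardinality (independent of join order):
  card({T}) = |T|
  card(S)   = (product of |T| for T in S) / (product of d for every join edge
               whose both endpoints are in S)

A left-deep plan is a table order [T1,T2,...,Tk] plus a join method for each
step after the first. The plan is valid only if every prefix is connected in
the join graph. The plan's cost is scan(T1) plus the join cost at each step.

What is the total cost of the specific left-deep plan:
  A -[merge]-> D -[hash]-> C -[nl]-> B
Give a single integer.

964380

step 1: scan A: cost=100, card=100
step 2: join D via merge
    card(P join D) = 100*40/(5) = 800
    cost = 100 + 100*7 + 40*6 + 100 + 40 = 1180
step 3: join C via hash
    card(P join C) = 800*150/(10) = 12000
    cost = 1180 + 2*150*8 + 800 = 4380
step 4: join B via nl
    card(P join B) = 12000*80/(4) = 240000
    cost = 4380 + 12000*80 = 964380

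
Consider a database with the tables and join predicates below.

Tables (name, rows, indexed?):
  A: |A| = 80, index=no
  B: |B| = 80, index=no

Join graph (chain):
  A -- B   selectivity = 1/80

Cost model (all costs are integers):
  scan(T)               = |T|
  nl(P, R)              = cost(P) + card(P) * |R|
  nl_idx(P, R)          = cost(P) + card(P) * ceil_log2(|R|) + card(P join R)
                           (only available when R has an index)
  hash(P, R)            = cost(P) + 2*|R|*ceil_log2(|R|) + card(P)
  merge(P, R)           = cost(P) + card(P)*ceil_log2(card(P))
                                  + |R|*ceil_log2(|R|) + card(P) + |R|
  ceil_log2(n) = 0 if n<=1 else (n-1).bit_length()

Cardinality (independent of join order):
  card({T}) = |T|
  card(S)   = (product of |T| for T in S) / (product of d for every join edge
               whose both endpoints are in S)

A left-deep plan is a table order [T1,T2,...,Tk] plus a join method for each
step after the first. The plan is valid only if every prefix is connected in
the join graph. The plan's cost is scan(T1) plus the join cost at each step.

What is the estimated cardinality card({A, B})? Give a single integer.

80

Tables in S: A(80), B(80)
Edges inside S: A-B(d=80)
numerator = 80 * 80 = 6400
denominator = 80 = 80
card(S) = 6400 / 80 = 80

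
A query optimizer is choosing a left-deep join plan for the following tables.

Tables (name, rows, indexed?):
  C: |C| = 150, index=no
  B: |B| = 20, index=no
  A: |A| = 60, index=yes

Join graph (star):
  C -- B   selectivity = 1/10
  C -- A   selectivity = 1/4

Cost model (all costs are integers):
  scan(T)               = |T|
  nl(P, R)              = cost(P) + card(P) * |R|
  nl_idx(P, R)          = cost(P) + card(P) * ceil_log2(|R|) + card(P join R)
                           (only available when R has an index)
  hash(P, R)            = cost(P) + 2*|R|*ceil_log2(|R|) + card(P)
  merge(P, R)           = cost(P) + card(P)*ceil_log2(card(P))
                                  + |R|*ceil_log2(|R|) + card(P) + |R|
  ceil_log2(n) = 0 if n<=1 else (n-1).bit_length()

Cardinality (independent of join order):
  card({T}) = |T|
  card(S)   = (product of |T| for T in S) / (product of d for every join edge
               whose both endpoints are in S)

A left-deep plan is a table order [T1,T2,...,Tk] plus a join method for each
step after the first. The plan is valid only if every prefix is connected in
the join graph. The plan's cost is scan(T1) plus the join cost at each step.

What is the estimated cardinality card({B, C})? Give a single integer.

300

Tables in S: B(20), C(150)
Edges inside S: C-B(d=10)
numerator = 20 * 150 = 3000
denominator = 10 = 10
card(S) = 3000 / 10 = 300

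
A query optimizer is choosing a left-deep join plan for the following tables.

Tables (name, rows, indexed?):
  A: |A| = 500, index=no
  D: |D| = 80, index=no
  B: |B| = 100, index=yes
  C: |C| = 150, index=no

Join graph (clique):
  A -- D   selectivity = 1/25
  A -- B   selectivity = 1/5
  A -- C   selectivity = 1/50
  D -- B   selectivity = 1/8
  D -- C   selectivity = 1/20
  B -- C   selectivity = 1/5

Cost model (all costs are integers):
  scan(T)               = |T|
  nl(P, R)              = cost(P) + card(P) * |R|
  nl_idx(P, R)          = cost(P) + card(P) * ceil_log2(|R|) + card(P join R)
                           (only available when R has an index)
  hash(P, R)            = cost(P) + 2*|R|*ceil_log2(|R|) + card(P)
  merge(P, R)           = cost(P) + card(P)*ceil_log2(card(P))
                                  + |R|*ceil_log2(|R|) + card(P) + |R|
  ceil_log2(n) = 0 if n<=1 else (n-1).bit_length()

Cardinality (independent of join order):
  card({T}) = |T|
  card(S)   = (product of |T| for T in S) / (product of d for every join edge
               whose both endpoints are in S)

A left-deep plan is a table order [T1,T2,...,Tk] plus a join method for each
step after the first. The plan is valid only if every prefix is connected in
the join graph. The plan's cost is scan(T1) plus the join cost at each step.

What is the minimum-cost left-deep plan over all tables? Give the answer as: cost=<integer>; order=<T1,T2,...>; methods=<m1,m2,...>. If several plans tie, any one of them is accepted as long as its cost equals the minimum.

Selinger DP (subsets sized 1..n):
  {A}: scan cost=500, card=500
  {D}: scan cost=80, card=80
  {B}: scan cost=100, card=100
  {C}: scan cost=150, card=150
  {AD}: card=1600; try (D,hash)→2120, (A,merge)→5720, (D,merge)→6140, (A,hash)→9160, (A,nl)→40080, (D,nl)→40500; best=2120 via (D,hash)
  {AB}: card=10000; try (B,hash)→2400, (A,merge)→5900, (B,merge)→6300, (A,hash)→9200, (B,nl_idx)→14000, (A,nl)→50100 …(+1); best=2400 via (B,hash)
  {AC}: card=1500; try (C,hash)→3400, (A,merge)→6500, (C,merge)→6850, (A,hash)→9300, (A,nl)→75150, (C,nl)→75500; best=3400 via (C,hash)
  {BD}: card=1000; try (D,hash)→1320, (B,merge)→1520, (D,merge)→1540, (B,hash)→1560, (B,nl_idx)→1640, (B,nl)→8080 …(+1); best=1320 via (D,hash)
  {CD}: card=600; try (D,hash)→1420, (C,merge)→2070, (D,merge)→2140, (C,hash)→2560, (C,nl)→12080, (D,nl)→12150; best=1420 via (D,hash)
  {BC}: card=3000; try (B,hash)→1700, (C,merge)→2250, (B,merge)→2300, (C,hash)→2600, (B,nl_idx)→4200, (C,nl)→15100 …(+1); best=1700 via (B,hash)
  {ABD}: card=4000; try (B,hash)→5120, (A,hash)→11320, (D,hash)→13520, (B,nl_idx)→17320, (A,merge)→17320, (B,merge)→22120 …(+4); best=5120 via (B,hash)
  {ACD}: card=240; try (D,hash)→6020, (C,hash)→6120, (A,hash)→11020, (A,merge)→13020, (D,merge)→22040, (C,merge)→22670 …(+3); best=6020 via (D,hash)
  {ABC}: card=6000; try (B,hash)→6300, (A,hash)→13700, (C,hash)→14800, (B,nl_idx)→19900, (B,merge)→22200, (A,merge)→45700 …(+4); best=6300 via (B,hash)
  {BCD}: card=1500; try (B,hash)→3420, (C,hash)→4720, (D,hash)→5820, (B,nl_idx)→7120, (B,merge)→8820, (C,merge)→13670 …(+4); best=3420 via (B,hash)
  {ABCD}: card=120; try (B,hash)→7660, (B,nl_idx)→7820, (B,merge)→8980, (C,hash)→11520, (D,hash)→13420, (A,hash)→13920 …(+7); best=7660 via (B,hash)

cost=7660; order=A,C,D,B; methods=hash,hash,hash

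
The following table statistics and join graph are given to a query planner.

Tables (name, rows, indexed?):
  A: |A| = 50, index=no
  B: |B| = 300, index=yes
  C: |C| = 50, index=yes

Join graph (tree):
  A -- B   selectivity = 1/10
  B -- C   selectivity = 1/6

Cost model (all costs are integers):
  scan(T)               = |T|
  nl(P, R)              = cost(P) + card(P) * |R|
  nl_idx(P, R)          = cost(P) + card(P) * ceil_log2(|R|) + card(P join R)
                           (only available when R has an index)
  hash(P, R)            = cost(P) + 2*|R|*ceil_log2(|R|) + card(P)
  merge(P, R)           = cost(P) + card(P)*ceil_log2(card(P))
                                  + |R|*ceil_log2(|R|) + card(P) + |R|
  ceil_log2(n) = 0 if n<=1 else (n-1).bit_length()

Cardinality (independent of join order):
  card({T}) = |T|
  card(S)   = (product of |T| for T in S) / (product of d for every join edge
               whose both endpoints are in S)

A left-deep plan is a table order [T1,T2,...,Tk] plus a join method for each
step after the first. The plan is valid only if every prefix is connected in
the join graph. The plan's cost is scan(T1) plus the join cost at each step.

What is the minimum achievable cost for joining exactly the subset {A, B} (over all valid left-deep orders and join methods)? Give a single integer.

1200

Selinger DP over subsets of {A,B}:
  {A}: scan cost=50, card=50
  {B}: scan cost=300, card=300
  {AB}: card=1500; try (A,hash)→1200, (B,nl_idx)→2000, (B,merge)→3400, (A,merge)→3650, (B,hash)→5500, (B,nl)→15050 …(+1); best=1200 via (A,hash)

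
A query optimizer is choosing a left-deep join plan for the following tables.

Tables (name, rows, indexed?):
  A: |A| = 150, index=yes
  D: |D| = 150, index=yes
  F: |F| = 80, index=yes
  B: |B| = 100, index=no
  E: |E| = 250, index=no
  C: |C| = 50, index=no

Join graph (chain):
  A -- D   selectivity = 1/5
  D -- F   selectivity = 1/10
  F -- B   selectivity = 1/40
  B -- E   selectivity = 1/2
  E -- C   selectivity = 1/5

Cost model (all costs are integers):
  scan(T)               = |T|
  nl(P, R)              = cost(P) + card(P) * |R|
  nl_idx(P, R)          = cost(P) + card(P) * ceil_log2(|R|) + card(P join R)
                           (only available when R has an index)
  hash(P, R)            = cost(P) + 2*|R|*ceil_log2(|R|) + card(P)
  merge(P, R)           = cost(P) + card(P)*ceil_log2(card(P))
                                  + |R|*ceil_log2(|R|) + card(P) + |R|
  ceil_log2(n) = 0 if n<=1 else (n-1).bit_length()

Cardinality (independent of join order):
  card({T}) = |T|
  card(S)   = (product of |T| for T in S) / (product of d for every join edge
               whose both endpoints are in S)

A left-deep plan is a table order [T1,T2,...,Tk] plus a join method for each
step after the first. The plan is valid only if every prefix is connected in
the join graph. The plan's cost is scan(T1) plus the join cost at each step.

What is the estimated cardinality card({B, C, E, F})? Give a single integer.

250000

Tables in S: B(100), C(50), E(250), F(80)
Edges inside S: F-B(d=40), B-E(d=2), E-C(d=5)
numerator = 100 * 50 * 250 * 80 = 100000000
denominator = 40 * 2 * 5 = 400
card(S) = 100000000 / 400 = 250000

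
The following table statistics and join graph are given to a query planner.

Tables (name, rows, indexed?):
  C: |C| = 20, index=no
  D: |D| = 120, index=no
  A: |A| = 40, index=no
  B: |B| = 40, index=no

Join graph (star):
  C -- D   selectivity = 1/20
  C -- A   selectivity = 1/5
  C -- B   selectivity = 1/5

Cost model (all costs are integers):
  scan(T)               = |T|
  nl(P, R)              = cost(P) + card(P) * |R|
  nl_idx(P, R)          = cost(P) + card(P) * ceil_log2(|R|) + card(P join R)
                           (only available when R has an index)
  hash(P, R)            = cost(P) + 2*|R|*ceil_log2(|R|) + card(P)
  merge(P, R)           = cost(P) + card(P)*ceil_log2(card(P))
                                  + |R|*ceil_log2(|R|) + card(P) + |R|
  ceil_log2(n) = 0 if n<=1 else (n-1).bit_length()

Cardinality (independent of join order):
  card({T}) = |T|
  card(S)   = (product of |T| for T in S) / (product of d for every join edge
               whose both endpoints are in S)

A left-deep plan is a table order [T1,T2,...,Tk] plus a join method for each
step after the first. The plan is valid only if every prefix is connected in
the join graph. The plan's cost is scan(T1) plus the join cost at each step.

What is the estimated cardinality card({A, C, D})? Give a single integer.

960

Tables in S: A(40), C(20), D(120)
Edges inside S: C-D(d=20), C-A(d=5)
numerator = 40 * 20 * 120 = 96000
denominator = 20 * 5 = 100
card(S) = 96000 / 100 = 960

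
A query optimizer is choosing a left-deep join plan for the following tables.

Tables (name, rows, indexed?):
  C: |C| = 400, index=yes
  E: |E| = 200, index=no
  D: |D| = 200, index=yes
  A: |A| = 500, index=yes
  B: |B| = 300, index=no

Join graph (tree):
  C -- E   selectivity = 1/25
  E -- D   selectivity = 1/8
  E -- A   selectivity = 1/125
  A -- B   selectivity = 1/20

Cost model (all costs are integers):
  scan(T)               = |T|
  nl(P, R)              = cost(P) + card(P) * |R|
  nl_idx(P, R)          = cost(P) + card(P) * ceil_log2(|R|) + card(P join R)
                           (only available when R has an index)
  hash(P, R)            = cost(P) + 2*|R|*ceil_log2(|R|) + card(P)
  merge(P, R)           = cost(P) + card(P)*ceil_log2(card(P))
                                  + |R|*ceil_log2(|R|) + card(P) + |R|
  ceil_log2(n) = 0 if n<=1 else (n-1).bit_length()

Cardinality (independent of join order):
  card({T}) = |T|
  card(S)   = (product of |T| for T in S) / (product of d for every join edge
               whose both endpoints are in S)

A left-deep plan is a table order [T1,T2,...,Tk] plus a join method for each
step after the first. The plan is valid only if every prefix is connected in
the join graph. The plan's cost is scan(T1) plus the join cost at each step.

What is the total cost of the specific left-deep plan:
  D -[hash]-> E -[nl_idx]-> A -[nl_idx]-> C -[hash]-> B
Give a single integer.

894000

step 1: scan D: cost=200, card=200
step 2: join E via hash
    card(P join E) = 200*200/(8) = 5000
    cost = 200 + 2*200*8 + 200 = 3600
step 3: join A via nl_idx
    card(P join A) = 5000*500/(125) = 20000
    cost = 3600 + 5000*9 + 20000 = 68600
step 4: join C via nl_idx
    card(P join C) = 20000*400/(25) = 320000
    cost = 68600 + 20000*9 + 320000 = 568600
step 5: join B via hash
    card(P join B) = 320000*300/(20) = 4800000
    cost = 568600 + 2*300*9 + 320000 = 894000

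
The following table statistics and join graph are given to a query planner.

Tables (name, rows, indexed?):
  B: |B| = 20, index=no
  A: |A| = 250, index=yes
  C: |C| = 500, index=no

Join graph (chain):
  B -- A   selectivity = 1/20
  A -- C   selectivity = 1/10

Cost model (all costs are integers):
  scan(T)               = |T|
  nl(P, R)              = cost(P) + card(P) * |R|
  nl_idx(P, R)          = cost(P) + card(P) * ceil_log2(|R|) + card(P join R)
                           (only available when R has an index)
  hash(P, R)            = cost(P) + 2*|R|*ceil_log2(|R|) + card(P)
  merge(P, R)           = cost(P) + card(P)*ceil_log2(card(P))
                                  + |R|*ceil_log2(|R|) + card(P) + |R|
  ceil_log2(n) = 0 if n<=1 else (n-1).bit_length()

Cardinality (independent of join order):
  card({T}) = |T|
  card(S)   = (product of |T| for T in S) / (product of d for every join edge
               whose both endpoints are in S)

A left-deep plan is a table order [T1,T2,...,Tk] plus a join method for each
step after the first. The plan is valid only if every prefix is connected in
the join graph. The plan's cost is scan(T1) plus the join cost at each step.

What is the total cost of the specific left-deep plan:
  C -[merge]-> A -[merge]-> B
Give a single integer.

195370

step 1: scan C: cost=500, card=500
step 2: join A via merge
    card(P join A) = 500*250/(10) = 12500
    cost = 500 + 500*9 + 250*8 + 500 + 250 = 7750
step 3: join B via merge
    card(P join B) = 12500*20/(20) = 12500
    cost = 7750 + 12500*14 + 20*5 + 12500 + 20 = 195370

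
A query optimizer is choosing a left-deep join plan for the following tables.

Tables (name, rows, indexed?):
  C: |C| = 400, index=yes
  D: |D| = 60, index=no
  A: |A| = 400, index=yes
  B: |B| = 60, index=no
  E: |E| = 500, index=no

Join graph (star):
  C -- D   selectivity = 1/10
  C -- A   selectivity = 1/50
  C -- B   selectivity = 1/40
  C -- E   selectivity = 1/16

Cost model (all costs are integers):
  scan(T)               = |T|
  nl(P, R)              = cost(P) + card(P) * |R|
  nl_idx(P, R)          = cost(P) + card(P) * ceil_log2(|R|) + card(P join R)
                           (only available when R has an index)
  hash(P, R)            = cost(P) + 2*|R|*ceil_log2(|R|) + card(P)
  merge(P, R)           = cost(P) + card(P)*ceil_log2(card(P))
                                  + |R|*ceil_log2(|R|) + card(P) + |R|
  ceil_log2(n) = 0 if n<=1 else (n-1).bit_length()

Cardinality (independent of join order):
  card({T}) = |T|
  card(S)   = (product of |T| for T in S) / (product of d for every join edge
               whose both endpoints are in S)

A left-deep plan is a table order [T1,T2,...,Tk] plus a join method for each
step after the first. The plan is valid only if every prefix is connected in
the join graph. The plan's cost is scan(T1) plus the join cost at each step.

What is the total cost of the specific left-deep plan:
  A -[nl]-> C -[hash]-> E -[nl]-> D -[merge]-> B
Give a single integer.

18773020

step 1: scan A: cost=400, card=400
step 2: join C via nl
    card(P join C) = 400*400/(50) = 3200
    cost = 400 + 400*400 = 160400
step 3: join E via hash
    card(P join E) = 3200*500/(16) = 100000
    cost = 160400 + 2*500*9 + 3200 = 172600
step 4: join D via nl
    card(P join D) = 100000*60/(10) = 600000
    cost = 172600 + 100000*60 = 6172600
step 5: join B via merge
    card(P join B) = 600000*60/(40) = 900000
    cost = 6172600 + 600000*20 + 60*6 + 600000 + 60 = 18773020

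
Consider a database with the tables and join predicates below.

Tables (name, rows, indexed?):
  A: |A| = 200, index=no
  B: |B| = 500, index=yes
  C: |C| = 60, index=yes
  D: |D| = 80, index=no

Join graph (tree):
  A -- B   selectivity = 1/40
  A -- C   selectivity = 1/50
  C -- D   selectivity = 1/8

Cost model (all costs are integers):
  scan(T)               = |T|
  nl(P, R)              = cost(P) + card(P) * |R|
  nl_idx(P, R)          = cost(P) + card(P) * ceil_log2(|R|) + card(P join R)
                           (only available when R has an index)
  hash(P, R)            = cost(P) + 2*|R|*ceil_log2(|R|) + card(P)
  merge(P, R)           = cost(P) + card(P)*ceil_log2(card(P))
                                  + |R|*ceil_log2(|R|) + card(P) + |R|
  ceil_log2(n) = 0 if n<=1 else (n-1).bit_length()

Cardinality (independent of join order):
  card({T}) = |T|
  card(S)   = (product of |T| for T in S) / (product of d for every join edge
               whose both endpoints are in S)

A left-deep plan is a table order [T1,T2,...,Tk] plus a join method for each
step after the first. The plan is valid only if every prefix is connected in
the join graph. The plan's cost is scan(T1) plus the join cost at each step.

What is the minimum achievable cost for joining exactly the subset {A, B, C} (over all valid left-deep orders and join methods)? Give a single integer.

6280

Selinger DP over subsets of {A,B,C}:
  {A}: scan cost=200, card=200
  {B}: scan cost=500, card=500
  {C}: scan cost=60, card=60
  {AB}: card=2500; try (A,hash)→4200, (B,nl_idx)→4500, (B,merge)→7000, (A,merge)→7300, (B,hash)→9400, (B,nl)→100200 …(+1); best=4200 via (A,hash)
  {AC}: card=240; try (C,hash)→1120, (C,nl_idx)→1640, (A,merge)→2280, (C,merge)→2420, (A,hash)→3320, (A,nl)→12060 …(+1); best=1120 via (C,hash)
  {ABC}: card=3000; try (B,nl_idx)→6280, (C,hash)→7420, (B,merge)→8280, (B,hash)→10360, (C,nl_idx)→22200, (C,merge)→37120 …(+2); best=6280 via (B,nl_idx)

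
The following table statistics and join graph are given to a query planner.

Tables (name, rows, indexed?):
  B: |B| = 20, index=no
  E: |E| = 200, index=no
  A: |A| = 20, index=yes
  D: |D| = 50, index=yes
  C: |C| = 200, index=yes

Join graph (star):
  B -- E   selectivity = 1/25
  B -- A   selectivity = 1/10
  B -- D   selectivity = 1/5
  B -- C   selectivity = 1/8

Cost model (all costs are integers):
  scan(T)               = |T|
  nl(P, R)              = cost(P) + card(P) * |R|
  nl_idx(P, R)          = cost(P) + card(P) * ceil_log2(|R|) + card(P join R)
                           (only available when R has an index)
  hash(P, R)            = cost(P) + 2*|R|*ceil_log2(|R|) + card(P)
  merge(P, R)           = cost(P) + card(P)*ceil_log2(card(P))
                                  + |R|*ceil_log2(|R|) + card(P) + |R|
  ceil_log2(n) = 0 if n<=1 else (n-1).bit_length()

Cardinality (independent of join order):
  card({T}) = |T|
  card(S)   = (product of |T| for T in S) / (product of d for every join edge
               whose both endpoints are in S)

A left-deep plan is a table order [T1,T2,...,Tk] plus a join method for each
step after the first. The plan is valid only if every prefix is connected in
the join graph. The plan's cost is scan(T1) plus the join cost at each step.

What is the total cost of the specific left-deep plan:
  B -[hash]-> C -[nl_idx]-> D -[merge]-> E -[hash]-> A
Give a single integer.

123240

step 1: scan B: cost=20, card=20
step 2: join C via hash
    card(P join C) = 20*200/(8) = 500
    cost = 20 + 2*200*8 + 20 = 3240
step 3: join D via nl_idx
    card(P join D) = 500*50/(5) = 5000
    cost = 3240 + 500*6 + 5000 = 11240
step 4: join E via merge
    card(P join E) = 5000*200/(25) = 40000
    cost = 11240 + 5000*13 + 200*8 + 5000 + 200 = 83040
step 5: join A via hash
    card(P join A) = 40000*20/(10) = 80000
    cost = 83040 + 2*20*5 + 40000 = 123240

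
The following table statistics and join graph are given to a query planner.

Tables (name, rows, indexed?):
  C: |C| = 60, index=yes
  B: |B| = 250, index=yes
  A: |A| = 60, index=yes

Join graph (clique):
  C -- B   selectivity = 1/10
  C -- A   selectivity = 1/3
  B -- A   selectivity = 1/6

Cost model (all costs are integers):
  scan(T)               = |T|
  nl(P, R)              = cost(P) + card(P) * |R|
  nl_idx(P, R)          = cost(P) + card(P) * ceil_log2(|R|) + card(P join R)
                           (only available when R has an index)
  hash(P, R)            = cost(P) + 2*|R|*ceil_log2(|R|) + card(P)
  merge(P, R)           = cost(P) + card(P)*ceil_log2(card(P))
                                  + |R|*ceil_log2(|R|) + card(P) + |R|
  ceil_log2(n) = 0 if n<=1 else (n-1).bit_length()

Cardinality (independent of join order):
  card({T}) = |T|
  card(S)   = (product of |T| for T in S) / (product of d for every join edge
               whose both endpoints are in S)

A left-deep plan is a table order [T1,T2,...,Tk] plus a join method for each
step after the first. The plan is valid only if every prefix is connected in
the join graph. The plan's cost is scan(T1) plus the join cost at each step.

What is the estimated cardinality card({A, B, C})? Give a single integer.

5000

Tables in S: A(60), B(250), C(60)
Edges inside S: C-B(d=10), C-A(d=3), B-A(d=6)
numerator = 60 * 250 * 60 = 900000
denominator = 10 * 3 * 6 = 180
card(S) = 900000 / 180 = 5000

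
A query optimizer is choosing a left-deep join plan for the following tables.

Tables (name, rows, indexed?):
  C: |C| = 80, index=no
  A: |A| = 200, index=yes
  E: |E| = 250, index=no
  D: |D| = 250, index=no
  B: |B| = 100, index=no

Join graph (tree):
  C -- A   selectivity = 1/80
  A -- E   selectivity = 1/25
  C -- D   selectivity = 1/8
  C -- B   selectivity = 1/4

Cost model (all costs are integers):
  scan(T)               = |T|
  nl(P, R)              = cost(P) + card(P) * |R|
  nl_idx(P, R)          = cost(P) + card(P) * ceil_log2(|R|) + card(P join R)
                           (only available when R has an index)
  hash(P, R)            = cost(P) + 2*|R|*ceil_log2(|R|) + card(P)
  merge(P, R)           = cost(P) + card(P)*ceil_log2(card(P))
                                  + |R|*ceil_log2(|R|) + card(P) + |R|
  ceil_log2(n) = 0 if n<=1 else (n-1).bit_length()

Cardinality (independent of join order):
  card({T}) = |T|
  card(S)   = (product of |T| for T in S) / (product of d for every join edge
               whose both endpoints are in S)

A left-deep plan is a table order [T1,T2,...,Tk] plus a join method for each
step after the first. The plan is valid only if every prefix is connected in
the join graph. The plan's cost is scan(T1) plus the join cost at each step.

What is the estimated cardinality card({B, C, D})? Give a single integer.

62500

Tables in S: B(100), C(80), D(250)
Edges inside S: C-D(d=8), C-B(d=4)
numerator = 100 * 80 * 250 = 2000000
denominator = 8 * 4 = 32
card(S) = 2000000 / 32 = 62500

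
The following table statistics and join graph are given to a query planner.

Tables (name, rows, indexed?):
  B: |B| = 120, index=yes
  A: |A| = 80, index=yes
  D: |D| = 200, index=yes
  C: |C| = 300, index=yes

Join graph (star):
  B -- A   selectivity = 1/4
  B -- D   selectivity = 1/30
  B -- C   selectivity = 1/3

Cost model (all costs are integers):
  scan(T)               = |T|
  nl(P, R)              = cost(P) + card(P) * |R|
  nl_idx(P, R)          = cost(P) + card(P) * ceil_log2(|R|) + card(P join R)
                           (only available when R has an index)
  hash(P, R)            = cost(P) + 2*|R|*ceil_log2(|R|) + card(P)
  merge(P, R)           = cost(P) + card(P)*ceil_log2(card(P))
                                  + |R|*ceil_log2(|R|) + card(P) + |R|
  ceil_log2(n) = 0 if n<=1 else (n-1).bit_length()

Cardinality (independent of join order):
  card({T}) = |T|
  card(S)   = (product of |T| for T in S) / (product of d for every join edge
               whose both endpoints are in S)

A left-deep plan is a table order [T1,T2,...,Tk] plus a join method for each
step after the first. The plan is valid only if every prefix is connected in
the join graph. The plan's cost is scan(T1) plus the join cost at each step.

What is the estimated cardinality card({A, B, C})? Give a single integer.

240000

Tables in S: A(80), B(120), C(300)
Edges inside S: B-A(d=4), B-C(d=3)
numerator = 80 * 120 * 300 = 2880000
denominator = 4 * 3 = 12
card(S) = 2880000 / 12 = 240000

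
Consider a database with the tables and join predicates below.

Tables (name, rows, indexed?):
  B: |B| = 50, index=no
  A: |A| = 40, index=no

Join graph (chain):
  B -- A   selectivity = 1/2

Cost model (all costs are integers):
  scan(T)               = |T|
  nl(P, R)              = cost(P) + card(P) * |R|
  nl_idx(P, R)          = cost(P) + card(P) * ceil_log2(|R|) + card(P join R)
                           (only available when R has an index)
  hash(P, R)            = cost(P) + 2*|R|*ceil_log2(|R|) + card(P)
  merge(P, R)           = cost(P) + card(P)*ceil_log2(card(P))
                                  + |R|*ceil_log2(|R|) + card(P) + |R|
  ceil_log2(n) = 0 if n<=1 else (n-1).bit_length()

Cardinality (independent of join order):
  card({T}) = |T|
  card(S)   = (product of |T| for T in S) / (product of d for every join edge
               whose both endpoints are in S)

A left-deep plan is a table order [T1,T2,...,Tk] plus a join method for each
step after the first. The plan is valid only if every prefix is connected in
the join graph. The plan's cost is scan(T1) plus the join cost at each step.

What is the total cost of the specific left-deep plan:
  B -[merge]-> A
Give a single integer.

step 1: scan B: cost=50, card=50
step 2: join A via merge
    card(P join A) = 50*40/(2) = 1000
    cost = 50 + 50*6 + 40*6 + 50 + 40 = 680

680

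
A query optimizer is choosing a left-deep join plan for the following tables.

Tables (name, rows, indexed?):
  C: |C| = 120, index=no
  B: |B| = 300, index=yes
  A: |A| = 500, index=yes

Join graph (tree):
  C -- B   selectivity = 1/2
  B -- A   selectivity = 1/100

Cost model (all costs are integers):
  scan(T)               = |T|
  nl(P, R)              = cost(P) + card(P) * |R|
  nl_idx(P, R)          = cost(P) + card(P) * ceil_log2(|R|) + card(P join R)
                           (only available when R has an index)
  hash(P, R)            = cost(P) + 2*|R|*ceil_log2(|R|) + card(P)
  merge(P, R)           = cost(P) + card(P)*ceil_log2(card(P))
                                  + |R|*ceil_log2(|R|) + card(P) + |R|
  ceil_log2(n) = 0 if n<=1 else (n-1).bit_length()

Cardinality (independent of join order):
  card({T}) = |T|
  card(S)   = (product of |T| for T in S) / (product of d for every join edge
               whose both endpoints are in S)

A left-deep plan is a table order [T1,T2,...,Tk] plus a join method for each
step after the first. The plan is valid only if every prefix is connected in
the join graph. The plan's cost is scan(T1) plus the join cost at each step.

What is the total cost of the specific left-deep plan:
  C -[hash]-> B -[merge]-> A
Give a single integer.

step 1: scan C: cost=120, card=120
step 2: join B via hash
    card(P join B) = 120*300/(2) = 18000
    cost = 120 + 2*300*9 + 120 = 5640
step 3: join A via merge
    card(P join A) = 18000*500/(100) = 90000
    cost = 5640 + 18000*15 + 500*9 + 18000 + 500 = 298640

298640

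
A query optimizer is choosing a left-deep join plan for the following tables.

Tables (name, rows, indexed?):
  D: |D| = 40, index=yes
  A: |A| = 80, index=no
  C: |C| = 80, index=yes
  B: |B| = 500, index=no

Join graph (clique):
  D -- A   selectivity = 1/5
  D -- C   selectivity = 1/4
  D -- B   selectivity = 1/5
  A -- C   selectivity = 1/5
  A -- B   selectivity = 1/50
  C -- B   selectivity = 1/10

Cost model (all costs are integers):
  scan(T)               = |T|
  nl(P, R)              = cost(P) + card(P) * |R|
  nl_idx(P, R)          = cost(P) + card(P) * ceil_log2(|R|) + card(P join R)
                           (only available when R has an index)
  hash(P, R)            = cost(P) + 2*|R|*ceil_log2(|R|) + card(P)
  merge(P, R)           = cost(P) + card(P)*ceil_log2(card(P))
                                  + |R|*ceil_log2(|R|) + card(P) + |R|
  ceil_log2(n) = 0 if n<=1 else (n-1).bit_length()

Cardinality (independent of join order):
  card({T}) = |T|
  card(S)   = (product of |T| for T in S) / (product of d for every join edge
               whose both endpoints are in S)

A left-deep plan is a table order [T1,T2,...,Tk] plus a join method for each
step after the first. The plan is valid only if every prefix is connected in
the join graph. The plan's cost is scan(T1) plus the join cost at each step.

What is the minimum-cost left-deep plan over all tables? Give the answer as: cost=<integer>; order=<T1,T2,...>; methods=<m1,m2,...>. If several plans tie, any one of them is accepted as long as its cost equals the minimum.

cost=5800; order=B,A,C,D; methods=hash,hash,hash

Selinger DP (subsets sized 1..n):
  {D}: scan cost=40, card=40
  {A}: scan cost=80, card=80
  {C}: scan cost=80, card=80
  {B}: scan cost=500, card=500
  {AD}: card=640; try (D,hash)→640, (A,merge)→960, (D,merge)→1000, (D,nl_idx)→1200, (A,hash)→1200, (A,nl)→3240 …(+1); best=640 via (D,hash)
  {CD}: card=800; try (D,hash)→640, (C,merge)→960, (D,merge)→1000, (C,nl_idx)→1120, (C,hash)→1200, (D,nl_idx)→1360 …(+2); best=640 via (D,hash)
  {BD}: card=4000; try (D,hash)→1480, (B,merge)→5320, (D,merge)→5780, (D,nl_idx)→7500, (B,hash)→9080, (B,nl)→20040 …(+1); best=1480 via (D,hash)
  {AC}: card=1280; try (C,hash)→1280, (A,hash)→1280, (C,merge)→1360, (A,merge)→1360, (C,nl_idx)→1920, (C,nl)→6480 …(+1); best=1280 via (C,hash)
  {AB}: card=800; try (A,hash)→2120, (B,merge)→5720, (A,merge)→6140, (B,hash)→9160, (B,nl)→40080, (A,nl)→40500; best=2120 via (A,hash)
  {BC}: card=4000; try (C,hash)→2120, (B,merge)→5720, (C,merge)→6140, (C,nl_idx)→8000, (B,hash)→9160, (B,nl)→40080 …(+1); best=2120 via (C,hash)
  {ACD}: card=2560; try (C,hash)→2400, (A,hash)→2560, (D,hash)→3040, (C,nl_idx)→7680, (C,merge)→8320, (A,merge)→10080 …(+5); best=2400 via (C,hash)
  {ABD}: card=1280; try (D,hash)→3400, (A,hash)→6600, (D,nl_idx)→8200, (B,hash)→10280, (D,merge)→11200, (B,merge)→12680 …(+4); best=3400 via (D,hash)
  {BCD}: card=8000; try (D,hash)→6600, (C,hash)→6600, (B,hash)→10440, (B,merge)→14440, (D,nl_idx)→34120, (C,nl_idx)→37480 …(+5); best=6600 via (D,hash)
  {ABC}: card=1280; try (C,hash)→4040, (A,hash)→7240, (C,nl_idx)→9000, (C,merge)→11560, (B,hash)→11560, (B,merge)→21640 …(+4); best=4040 via (C,hash)
  {ABCD}: card=512; try (D,hash)→5800, (C,hash)→5800, (D,nl_idx)→12232, (C,nl_idx)→12872, (B,hash)→13960, (A,hash)→15720 …(+8); best=5800 via (D,hash)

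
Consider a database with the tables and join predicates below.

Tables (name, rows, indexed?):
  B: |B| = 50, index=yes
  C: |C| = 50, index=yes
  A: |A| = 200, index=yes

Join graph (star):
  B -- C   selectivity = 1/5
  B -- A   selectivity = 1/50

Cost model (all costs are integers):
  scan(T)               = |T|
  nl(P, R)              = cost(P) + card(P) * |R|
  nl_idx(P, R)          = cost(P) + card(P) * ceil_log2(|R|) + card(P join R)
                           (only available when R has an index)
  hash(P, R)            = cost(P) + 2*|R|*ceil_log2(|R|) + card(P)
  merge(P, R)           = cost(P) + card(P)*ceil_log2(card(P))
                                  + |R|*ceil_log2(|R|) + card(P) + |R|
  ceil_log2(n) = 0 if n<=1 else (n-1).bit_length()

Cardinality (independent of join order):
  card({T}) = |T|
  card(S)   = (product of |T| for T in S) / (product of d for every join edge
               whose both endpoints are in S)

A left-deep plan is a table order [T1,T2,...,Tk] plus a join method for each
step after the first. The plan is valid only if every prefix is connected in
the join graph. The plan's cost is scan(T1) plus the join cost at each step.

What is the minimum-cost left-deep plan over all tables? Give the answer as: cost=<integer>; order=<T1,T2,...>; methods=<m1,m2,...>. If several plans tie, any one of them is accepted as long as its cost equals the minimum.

cost=1450; order=B,A,C; methods=nl_idx,hash

Selinger DP (subsets sized 1..n):
  {B}: scan cost=50, card=50
  {C}: scan cost=50, card=50
  {A}: scan cost=200, card=200
  {BC}: card=500; try (C,hash)→700, (B,hash)→700, (C,merge)→750, (B,merge)→750, (C,nl_idx)→850, (B,nl_idx)→850 …(+2); best=700 via (C,hash)
  {AB}: card=200; try (A,nl_idx)→650, (B,hash)→1000, (B,nl_idx)→1600, (A,merge)→2200, (B,merge)→2350, (A,hash)→3300 …(+2); best=650 via (A,nl_idx)
  {ABC}: card=2000; try (C,hash)→1450, (C,merge)→2800, (C,nl_idx)→3850, (A,hash)→4400, (A,nl_idx)→6700, (A,merge)→7500 …(+2); best=1450 via (C,hash)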